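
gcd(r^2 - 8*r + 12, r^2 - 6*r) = r - 6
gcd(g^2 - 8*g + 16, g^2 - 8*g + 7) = 1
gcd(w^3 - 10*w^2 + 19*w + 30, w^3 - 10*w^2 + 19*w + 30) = w^3 - 10*w^2 + 19*w + 30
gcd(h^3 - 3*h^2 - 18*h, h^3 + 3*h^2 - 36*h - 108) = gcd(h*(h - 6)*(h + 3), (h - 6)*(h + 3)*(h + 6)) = h^2 - 3*h - 18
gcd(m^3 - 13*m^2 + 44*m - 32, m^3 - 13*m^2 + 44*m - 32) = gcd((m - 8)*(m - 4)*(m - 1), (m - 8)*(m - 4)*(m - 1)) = m^3 - 13*m^2 + 44*m - 32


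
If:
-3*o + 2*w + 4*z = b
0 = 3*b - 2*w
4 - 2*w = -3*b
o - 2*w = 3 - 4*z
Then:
No Solution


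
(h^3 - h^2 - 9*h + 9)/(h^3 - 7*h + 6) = (h - 3)/(h - 2)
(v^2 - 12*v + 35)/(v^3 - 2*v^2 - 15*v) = (v - 7)/(v*(v + 3))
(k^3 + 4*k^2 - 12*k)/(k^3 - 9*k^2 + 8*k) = (k^2 + 4*k - 12)/(k^2 - 9*k + 8)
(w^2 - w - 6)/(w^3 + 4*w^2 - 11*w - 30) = 1/(w + 5)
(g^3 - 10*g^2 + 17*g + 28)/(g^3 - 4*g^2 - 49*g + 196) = (g + 1)/(g + 7)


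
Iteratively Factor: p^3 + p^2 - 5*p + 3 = (p + 3)*(p^2 - 2*p + 1) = (p - 1)*(p + 3)*(p - 1)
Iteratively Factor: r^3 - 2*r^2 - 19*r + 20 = (r - 5)*(r^2 + 3*r - 4) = (r - 5)*(r + 4)*(r - 1)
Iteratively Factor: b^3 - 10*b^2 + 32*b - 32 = (b - 2)*(b^2 - 8*b + 16) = (b - 4)*(b - 2)*(b - 4)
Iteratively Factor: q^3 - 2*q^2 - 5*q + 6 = (q + 2)*(q^2 - 4*q + 3) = (q - 3)*(q + 2)*(q - 1)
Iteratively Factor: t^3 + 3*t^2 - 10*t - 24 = (t - 3)*(t^2 + 6*t + 8) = (t - 3)*(t + 4)*(t + 2)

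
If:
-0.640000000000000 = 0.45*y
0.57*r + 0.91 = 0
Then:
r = -1.60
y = -1.42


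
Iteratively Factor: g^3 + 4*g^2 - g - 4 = (g + 1)*(g^2 + 3*g - 4) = (g + 1)*(g + 4)*(g - 1)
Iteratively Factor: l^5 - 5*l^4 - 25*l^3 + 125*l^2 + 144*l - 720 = (l + 3)*(l^4 - 8*l^3 - l^2 + 128*l - 240) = (l - 3)*(l + 3)*(l^3 - 5*l^2 - 16*l + 80) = (l - 5)*(l - 3)*(l + 3)*(l^2 - 16) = (l - 5)*(l - 3)*(l + 3)*(l + 4)*(l - 4)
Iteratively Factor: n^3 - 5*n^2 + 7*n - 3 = (n - 3)*(n^2 - 2*n + 1) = (n - 3)*(n - 1)*(n - 1)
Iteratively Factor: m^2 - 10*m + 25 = (m - 5)*(m - 5)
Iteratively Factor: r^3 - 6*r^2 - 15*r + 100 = (r + 4)*(r^2 - 10*r + 25) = (r - 5)*(r + 4)*(r - 5)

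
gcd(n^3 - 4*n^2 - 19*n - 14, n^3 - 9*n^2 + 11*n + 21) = n^2 - 6*n - 7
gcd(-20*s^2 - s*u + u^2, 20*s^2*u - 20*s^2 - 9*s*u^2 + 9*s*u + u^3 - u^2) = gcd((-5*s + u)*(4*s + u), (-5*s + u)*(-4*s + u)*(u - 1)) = 5*s - u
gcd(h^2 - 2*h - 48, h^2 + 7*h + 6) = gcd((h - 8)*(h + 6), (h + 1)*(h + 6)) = h + 6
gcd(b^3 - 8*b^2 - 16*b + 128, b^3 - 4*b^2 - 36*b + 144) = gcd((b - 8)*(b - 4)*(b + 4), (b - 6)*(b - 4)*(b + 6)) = b - 4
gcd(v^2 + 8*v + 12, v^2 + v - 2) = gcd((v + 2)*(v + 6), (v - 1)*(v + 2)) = v + 2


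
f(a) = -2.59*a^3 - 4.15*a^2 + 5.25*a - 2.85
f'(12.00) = -1213.23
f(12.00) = -5012.97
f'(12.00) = -1213.23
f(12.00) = -5012.97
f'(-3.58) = -64.62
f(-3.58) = 44.00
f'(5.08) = -237.43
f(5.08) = -422.82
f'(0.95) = -9.65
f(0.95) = -3.83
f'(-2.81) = -32.78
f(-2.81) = 7.10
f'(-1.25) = 3.48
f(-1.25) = -10.84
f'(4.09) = -158.67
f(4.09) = -228.00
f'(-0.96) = 6.06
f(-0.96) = -9.42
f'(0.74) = -5.15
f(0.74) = -2.29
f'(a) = -7.77*a^2 - 8.3*a + 5.25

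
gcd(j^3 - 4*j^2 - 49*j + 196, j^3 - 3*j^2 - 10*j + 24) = j - 4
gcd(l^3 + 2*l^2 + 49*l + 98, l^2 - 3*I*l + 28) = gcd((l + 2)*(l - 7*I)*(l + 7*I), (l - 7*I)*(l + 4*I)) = l - 7*I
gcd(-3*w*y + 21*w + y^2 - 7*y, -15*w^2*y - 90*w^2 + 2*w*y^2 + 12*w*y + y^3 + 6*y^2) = -3*w + y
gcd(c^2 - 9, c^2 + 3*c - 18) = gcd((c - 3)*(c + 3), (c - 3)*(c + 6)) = c - 3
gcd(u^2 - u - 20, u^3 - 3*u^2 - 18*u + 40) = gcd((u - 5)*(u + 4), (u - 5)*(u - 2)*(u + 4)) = u^2 - u - 20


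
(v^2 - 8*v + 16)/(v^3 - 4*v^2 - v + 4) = (v - 4)/(v^2 - 1)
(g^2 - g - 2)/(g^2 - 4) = (g + 1)/(g + 2)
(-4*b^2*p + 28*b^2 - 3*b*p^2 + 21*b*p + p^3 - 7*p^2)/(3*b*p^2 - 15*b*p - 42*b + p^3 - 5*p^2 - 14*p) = (-4*b^2 - 3*b*p + p^2)/(3*b*p + 6*b + p^2 + 2*p)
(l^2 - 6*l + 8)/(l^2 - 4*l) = (l - 2)/l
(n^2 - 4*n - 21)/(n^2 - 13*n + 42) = (n + 3)/(n - 6)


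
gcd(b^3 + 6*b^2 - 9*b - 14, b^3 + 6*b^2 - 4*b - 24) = b - 2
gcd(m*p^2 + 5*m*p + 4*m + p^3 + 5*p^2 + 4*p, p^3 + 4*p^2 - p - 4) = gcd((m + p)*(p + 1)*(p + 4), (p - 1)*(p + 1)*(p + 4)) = p^2 + 5*p + 4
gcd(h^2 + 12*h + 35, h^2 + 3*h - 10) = h + 5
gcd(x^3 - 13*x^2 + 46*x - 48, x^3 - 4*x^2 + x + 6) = x^2 - 5*x + 6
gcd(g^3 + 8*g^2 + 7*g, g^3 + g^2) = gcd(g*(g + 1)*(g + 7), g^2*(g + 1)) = g^2 + g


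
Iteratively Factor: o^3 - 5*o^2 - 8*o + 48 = (o + 3)*(o^2 - 8*o + 16) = (o - 4)*(o + 3)*(o - 4)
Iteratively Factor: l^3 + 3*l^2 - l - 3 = (l + 3)*(l^2 - 1) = (l + 1)*(l + 3)*(l - 1)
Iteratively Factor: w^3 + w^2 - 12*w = (w)*(w^2 + w - 12) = w*(w - 3)*(w + 4)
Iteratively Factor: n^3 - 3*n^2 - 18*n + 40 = (n + 4)*(n^2 - 7*n + 10) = (n - 5)*(n + 4)*(n - 2)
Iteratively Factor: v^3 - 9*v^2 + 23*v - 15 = (v - 5)*(v^2 - 4*v + 3) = (v - 5)*(v - 3)*(v - 1)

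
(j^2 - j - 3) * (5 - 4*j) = -4*j^3 + 9*j^2 + 7*j - 15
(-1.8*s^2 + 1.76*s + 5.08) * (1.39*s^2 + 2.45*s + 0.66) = -2.502*s^4 - 1.9636*s^3 + 10.1852*s^2 + 13.6076*s + 3.3528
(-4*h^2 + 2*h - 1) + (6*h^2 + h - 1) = 2*h^2 + 3*h - 2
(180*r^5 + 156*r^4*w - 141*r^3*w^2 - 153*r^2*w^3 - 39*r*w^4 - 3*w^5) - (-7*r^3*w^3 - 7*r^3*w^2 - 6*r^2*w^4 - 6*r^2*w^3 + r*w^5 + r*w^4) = 180*r^5 + 156*r^4*w + 7*r^3*w^3 - 134*r^3*w^2 + 6*r^2*w^4 - 147*r^2*w^3 - r*w^5 - 40*r*w^4 - 3*w^5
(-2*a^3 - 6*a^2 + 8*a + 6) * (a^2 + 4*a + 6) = -2*a^5 - 14*a^4 - 28*a^3 + 2*a^2 + 72*a + 36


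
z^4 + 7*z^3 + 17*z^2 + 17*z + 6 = (z + 1)^2*(z + 2)*(z + 3)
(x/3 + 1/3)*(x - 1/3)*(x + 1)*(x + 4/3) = x^4/3 + x^3 + 23*x^2/27 + x/27 - 4/27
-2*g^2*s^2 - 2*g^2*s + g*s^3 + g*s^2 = s*(-2*g + s)*(g*s + g)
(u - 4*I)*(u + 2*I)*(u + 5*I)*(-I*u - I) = -I*u^4 + 3*u^3 - I*u^3 + 3*u^2 - 18*I*u^2 + 40*u - 18*I*u + 40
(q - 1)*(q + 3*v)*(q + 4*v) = q^3 + 7*q^2*v - q^2 + 12*q*v^2 - 7*q*v - 12*v^2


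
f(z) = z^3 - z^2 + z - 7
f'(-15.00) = 706.00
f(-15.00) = -3622.00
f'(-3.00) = 34.00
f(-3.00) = -46.00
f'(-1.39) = 9.58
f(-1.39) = -13.01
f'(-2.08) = 18.14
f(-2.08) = -22.41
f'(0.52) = 0.77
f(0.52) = -6.61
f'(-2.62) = 26.83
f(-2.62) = -34.47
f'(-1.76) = 13.81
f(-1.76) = -17.31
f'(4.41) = 50.52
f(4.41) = 63.73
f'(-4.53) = 71.62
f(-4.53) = -125.01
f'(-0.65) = 3.57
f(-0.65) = -8.35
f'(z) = 3*z^2 - 2*z + 1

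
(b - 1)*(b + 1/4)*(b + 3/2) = b^3 + 3*b^2/4 - 11*b/8 - 3/8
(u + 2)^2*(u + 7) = u^3 + 11*u^2 + 32*u + 28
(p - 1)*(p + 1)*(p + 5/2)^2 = p^4 + 5*p^3 + 21*p^2/4 - 5*p - 25/4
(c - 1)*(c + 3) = c^2 + 2*c - 3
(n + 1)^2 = n^2 + 2*n + 1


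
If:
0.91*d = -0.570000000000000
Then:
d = -0.63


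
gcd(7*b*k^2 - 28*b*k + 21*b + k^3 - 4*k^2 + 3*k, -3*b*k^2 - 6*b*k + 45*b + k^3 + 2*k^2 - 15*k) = k - 3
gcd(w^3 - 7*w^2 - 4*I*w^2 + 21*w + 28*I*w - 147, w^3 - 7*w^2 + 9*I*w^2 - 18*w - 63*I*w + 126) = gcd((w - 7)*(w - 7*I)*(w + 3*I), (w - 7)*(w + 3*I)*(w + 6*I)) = w^2 + w*(-7 + 3*I) - 21*I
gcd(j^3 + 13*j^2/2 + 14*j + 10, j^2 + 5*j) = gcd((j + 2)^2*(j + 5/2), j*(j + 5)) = 1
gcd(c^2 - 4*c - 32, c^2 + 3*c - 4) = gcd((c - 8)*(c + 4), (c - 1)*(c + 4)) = c + 4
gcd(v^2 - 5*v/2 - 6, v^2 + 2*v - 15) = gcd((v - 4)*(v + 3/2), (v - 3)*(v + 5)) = 1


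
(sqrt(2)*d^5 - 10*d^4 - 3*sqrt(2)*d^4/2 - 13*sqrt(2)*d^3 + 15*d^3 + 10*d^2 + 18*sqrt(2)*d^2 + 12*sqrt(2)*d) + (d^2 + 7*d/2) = sqrt(2)*d^5 - 10*d^4 - 3*sqrt(2)*d^4/2 - 13*sqrt(2)*d^3 + 15*d^3 + 11*d^2 + 18*sqrt(2)*d^2 + 7*d/2 + 12*sqrt(2)*d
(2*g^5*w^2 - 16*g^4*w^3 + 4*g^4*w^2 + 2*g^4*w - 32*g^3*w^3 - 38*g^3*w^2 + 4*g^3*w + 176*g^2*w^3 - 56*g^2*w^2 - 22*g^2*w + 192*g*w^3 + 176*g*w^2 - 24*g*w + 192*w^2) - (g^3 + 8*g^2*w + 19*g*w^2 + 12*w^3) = 2*g^5*w^2 - 16*g^4*w^3 + 4*g^4*w^2 + 2*g^4*w - 32*g^3*w^3 - 38*g^3*w^2 + 4*g^3*w - g^3 + 176*g^2*w^3 - 56*g^2*w^2 - 30*g^2*w + 192*g*w^3 + 157*g*w^2 - 24*g*w - 12*w^3 + 192*w^2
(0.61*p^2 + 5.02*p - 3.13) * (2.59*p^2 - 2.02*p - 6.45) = 1.5799*p^4 + 11.7696*p^3 - 22.1816*p^2 - 26.0564*p + 20.1885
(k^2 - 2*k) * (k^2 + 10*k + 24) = k^4 + 8*k^3 + 4*k^2 - 48*k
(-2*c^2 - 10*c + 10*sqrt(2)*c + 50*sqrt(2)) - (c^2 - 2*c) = -3*c^2 - 8*c + 10*sqrt(2)*c + 50*sqrt(2)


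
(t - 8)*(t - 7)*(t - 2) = t^3 - 17*t^2 + 86*t - 112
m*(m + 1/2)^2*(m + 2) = m^4 + 3*m^3 + 9*m^2/4 + m/2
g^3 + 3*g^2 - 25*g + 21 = (g - 3)*(g - 1)*(g + 7)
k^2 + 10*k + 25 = (k + 5)^2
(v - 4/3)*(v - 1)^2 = v^3 - 10*v^2/3 + 11*v/3 - 4/3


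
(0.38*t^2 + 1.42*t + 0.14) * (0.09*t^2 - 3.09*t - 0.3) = 0.0342*t^4 - 1.0464*t^3 - 4.4892*t^2 - 0.8586*t - 0.042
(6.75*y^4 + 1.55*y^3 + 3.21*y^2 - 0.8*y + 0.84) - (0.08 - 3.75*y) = 6.75*y^4 + 1.55*y^3 + 3.21*y^2 + 2.95*y + 0.76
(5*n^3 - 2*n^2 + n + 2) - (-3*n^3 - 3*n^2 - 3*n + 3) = 8*n^3 + n^2 + 4*n - 1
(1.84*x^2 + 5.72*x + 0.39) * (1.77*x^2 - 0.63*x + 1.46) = 3.2568*x^4 + 8.9652*x^3 - 0.2269*x^2 + 8.1055*x + 0.5694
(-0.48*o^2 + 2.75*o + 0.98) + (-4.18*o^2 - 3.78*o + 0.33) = -4.66*o^2 - 1.03*o + 1.31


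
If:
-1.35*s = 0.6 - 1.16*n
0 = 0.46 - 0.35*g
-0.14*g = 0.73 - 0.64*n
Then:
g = 1.31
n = 1.43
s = 0.78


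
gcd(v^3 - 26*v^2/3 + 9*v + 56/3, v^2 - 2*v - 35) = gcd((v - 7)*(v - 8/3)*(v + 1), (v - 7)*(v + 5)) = v - 7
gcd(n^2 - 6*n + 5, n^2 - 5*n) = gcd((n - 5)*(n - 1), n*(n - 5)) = n - 5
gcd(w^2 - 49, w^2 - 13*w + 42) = w - 7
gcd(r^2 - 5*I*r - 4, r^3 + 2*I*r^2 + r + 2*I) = r - I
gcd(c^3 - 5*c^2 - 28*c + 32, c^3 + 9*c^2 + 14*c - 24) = c^2 + 3*c - 4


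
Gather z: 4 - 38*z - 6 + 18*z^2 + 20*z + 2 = 18*z^2 - 18*z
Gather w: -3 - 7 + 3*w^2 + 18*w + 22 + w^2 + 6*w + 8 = 4*w^2 + 24*w + 20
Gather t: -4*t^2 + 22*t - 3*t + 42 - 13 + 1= -4*t^2 + 19*t + 30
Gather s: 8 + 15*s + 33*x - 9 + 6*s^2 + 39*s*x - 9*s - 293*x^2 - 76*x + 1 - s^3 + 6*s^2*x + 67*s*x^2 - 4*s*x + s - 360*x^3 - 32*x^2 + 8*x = -s^3 + s^2*(6*x + 6) + s*(67*x^2 + 35*x + 7) - 360*x^3 - 325*x^2 - 35*x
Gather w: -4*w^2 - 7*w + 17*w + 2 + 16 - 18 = -4*w^2 + 10*w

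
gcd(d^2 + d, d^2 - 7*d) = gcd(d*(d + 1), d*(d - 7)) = d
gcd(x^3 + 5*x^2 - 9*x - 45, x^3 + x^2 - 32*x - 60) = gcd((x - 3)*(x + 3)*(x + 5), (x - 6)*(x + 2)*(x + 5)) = x + 5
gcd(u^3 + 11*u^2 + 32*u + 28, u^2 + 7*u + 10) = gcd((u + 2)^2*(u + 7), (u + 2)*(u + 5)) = u + 2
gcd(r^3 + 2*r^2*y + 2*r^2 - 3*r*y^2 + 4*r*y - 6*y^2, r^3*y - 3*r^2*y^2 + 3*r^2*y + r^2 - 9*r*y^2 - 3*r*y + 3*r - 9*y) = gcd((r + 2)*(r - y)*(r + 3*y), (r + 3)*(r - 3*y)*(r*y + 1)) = 1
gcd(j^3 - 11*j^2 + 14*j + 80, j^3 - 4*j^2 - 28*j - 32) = j^2 - 6*j - 16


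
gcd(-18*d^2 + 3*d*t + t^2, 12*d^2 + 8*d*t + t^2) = 6*d + t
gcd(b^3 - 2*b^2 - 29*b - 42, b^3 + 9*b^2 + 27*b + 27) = b + 3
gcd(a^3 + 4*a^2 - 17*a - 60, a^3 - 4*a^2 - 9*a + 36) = a^2 - a - 12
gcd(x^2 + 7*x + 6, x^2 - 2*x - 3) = x + 1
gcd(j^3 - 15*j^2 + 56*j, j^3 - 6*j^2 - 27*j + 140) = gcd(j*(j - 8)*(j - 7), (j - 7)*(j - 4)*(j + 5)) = j - 7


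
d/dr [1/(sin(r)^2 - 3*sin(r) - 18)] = (3 - 2*sin(r))*cos(r)/((sin(r) - 6)^2*(sin(r) + 3)^2)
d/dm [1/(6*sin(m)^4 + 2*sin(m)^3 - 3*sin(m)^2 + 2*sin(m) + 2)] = 2*(-12*sin(m)^3 - 3*sin(m)^2 + 3*sin(m) - 1)*cos(m)/(6*sin(m)^4 + 2*sin(m)^3 - 3*sin(m)^2 + 2*sin(m) + 2)^2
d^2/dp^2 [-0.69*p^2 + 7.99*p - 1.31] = -1.38000000000000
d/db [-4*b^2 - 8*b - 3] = -8*b - 8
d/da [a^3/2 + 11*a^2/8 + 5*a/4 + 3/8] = 3*a^2/2 + 11*a/4 + 5/4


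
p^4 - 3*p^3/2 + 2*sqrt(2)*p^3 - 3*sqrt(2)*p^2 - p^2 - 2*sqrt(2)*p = p*(p - 2)*(p + 1/2)*(p + 2*sqrt(2))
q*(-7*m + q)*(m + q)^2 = -7*m^3*q - 13*m^2*q^2 - 5*m*q^3 + q^4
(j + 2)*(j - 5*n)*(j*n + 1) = j^3*n - 5*j^2*n^2 + 2*j^2*n + j^2 - 10*j*n^2 - 5*j*n + 2*j - 10*n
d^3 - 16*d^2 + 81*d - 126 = (d - 7)*(d - 6)*(d - 3)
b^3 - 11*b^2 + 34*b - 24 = (b - 6)*(b - 4)*(b - 1)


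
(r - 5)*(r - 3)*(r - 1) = r^3 - 9*r^2 + 23*r - 15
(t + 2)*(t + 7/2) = t^2 + 11*t/2 + 7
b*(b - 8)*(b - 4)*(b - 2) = b^4 - 14*b^3 + 56*b^2 - 64*b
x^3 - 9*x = x*(x - 3)*(x + 3)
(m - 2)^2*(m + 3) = m^3 - m^2 - 8*m + 12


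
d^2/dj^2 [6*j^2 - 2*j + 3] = 12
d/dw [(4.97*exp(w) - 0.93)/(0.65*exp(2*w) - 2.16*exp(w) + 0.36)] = (-3.2305*exp(2*w) + 1.209*exp(w) - 0.2196)*exp(w)/(0.4225*exp(4*w) - 2.808*exp(3*w) + 5.1336*exp(2*w) - 1.5552*exp(w) + 0.1296)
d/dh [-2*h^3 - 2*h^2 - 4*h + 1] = -6*h^2 - 4*h - 4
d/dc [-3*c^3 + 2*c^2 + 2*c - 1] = -9*c^2 + 4*c + 2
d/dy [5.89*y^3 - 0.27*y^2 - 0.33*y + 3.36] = 17.67*y^2 - 0.54*y - 0.33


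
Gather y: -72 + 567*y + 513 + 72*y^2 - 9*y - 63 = 72*y^2 + 558*y + 378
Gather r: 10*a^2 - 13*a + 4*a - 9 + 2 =10*a^2 - 9*a - 7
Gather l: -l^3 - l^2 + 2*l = -l^3 - l^2 + 2*l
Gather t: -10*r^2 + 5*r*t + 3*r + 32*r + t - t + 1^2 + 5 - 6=-10*r^2 + 5*r*t + 35*r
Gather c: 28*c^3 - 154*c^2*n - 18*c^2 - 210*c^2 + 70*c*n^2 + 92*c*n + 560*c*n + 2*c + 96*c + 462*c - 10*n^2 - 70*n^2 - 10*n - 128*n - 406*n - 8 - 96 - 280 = 28*c^3 + c^2*(-154*n - 228) + c*(70*n^2 + 652*n + 560) - 80*n^2 - 544*n - 384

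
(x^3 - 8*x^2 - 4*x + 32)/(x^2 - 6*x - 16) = x - 2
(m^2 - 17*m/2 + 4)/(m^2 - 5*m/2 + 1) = (m - 8)/(m - 2)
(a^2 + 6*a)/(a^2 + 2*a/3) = 3*(a + 6)/(3*a + 2)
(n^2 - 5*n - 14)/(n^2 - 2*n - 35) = (n + 2)/(n + 5)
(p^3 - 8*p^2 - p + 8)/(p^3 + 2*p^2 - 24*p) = (p^3 - 8*p^2 - p + 8)/(p*(p^2 + 2*p - 24))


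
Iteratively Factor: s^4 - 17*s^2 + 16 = (s - 4)*(s^3 + 4*s^2 - s - 4) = (s - 4)*(s + 1)*(s^2 + 3*s - 4) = (s - 4)*(s - 1)*(s + 1)*(s + 4)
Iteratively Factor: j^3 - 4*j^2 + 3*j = (j)*(j^2 - 4*j + 3) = j*(j - 1)*(j - 3)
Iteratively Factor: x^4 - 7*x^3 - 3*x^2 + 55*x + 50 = (x - 5)*(x^3 - 2*x^2 - 13*x - 10) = (x - 5)^2*(x^2 + 3*x + 2) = (x - 5)^2*(x + 1)*(x + 2)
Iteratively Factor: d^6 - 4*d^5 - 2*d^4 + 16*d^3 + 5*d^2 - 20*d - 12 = (d - 2)*(d^5 - 2*d^4 - 6*d^3 + 4*d^2 + 13*d + 6) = (d - 2)*(d + 1)*(d^4 - 3*d^3 - 3*d^2 + 7*d + 6) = (d - 2)^2*(d + 1)*(d^3 - d^2 - 5*d - 3) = (d - 3)*(d - 2)^2*(d + 1)*(d^2 + 2*d + 1) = (d - 3)*(d - 2)^2*(d + 1)^2*(d + 1)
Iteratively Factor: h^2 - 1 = (h + 1)*(h - 1)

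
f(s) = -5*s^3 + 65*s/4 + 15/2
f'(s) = 65/4 - 15*s^2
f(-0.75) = -2.58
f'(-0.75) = 7.81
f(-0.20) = 4.29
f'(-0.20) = 15.65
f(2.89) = -66.23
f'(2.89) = -109.03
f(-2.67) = 59.28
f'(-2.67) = -90.68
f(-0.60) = -1.17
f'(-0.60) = 10.85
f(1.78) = 8.23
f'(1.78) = -31.28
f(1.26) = 17.97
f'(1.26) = -7.56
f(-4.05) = 273.84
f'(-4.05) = -229.79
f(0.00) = 7.50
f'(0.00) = 16.25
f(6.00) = -975.00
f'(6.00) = -523.75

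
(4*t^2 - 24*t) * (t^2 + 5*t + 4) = 4*t^4 - 4*t^3 - 104*t^2 - 96*t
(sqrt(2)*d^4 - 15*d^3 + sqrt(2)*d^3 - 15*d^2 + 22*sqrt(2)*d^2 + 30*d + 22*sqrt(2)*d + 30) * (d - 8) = sqrt(2)*d^5 - 15*d^4 - 7*sqrt(2)*d^4 + 14*sqrt(2)*d^3 + 105*d^3 - 154*sqrt(2)*d^2 + 150*d^2 - 176*sqrt(2)*d - 210*d - 240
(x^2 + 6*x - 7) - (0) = x^2 + 6*x - 7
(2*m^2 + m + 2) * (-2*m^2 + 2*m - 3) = -4*m^4 + 2*m^3 - 8*m^2 + m - 6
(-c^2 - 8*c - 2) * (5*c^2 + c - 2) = -5*c^4 - 41*c^3 - 16*c^2 + 14*c + 4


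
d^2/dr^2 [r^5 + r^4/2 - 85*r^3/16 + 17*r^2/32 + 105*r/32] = 20*r^3 + 6*r^2 - 255*r/8 + 17/16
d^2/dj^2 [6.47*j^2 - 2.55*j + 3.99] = 12.9400000000000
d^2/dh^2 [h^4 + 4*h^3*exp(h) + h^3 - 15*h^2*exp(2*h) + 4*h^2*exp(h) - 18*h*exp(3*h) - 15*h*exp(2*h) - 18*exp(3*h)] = 4*h^3*exp(h) - 60*h^2*exp(2*h) + 28*h^2*exp(h) + 12*h^2 - 162*h*exp(3*h) - 180*h*exp(2*h) + 40*h*exp(h) + 6*h - 270*exp(3*h) - 90*exp(2*h) + 8*exp(h)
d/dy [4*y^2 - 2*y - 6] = 8*y - 2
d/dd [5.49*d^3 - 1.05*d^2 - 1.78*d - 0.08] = 16.47*d^2 - 2.1*d - 1.78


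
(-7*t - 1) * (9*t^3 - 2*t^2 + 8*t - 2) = -63*t^4 + 5*t^3 - 54*t^2 + 6*t + 2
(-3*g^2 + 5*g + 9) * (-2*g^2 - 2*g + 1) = 6*g^4 - 4*g^3 - 31*g^2 - 13*g + 9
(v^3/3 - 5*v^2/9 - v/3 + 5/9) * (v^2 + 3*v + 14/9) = v^5/3 + 4*v^4/9 - 40*v^3/27 - 106*v^2/81 + 31*v/27 + 70/81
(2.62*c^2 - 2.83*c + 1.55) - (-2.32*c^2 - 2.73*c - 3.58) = 4.94*c^2 - 0.1*c + 5.13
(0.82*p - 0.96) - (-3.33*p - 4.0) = 4.15*p + 3.04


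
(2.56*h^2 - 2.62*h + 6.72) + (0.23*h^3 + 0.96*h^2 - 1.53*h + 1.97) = 0.23*h^3 + 3.52*h^2 - 4.15*h + 8.69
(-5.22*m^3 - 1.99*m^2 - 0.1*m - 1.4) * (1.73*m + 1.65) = -9.0306*m^4 - 12.0557*m^3 - 3.4565*m^2 - 2.587*m - 2.31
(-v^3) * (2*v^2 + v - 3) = -2*v^5 - v^4 + 3*v^3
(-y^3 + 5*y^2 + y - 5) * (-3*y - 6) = 3*y^4 - 9*y^3 - 33*y^2 + 9*y + 30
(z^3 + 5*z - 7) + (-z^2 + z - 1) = z^3 - z^2 + 6*z - 8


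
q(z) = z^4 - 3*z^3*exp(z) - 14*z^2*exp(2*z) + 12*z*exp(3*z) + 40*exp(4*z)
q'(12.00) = 112269688664663486857863.61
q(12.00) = 28067564412330397628864.41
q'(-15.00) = -13500.00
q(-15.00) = 50625.00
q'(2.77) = 10755303.66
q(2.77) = 2701216.76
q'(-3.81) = -220.59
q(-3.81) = 214.29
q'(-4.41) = -342.13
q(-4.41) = 381.32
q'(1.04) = 10862.99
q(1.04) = 2715.90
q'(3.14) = 46932554.86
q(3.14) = 11786175.39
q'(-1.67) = -21.95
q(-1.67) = 8.94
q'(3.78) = 601201784.38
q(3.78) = 150857019.76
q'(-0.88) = -0.93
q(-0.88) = 0.01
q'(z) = -3*z^3*exp(z) + 4*z^3 - 28*z^2*exp(2*z) - 9*z^2*exp(z) + 36*z*exp(3*z) - 28*z*exp(2*z) + 160*exp(4*z) + 12*exp(3*z)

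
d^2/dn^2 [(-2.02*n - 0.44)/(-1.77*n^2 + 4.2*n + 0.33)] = ((15.4104 - 21.4524*n)*(-1.77*n^2 + 4.2*n + 0.33) - (2.02*n + 0.44)*(3.54*n - 4.2)*(7.08*n - 8.4))/(-1.77*n^2 + 4.2*n + 0.33)^3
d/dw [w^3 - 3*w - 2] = 3*w^2 - 3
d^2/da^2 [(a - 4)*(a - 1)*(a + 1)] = 6*a - 8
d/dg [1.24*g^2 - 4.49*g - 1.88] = 2.48*g - 4.49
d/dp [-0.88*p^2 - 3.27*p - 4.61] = -1.76*p - 3.27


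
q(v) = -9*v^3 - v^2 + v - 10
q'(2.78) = -213.23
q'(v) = -27*v^2 - 2*v + 1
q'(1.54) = -66.11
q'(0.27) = -1.51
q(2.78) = -208.31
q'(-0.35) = -1.61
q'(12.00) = -3911.00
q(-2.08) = 64.58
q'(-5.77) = -886.37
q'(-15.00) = -6044.00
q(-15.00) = 30125.00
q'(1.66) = -76.72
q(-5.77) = 1679.84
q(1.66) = -52.26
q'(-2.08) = -111.65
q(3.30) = -341.02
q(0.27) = -9.98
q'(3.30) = -299.63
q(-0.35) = -10.09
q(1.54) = -43.70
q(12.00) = -15694.00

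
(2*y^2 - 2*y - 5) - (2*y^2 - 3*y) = y - 5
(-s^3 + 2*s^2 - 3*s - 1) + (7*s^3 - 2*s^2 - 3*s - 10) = 6*s^3 - 6*s - 11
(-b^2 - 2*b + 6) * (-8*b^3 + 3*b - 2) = 8*b^5 + 16*b^4 - 51*b^3 - 4*b^2 + 22*b - 12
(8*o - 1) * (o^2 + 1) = 8*o^3 - o^2 + 8*o - 1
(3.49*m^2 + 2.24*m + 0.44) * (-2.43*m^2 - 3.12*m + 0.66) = -8.4807*m^4 - 16.332*m^3 - 5.7546*m^2 + 0.1056*m + 0.2904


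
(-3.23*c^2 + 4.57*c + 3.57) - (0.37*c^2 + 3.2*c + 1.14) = -3.6*c^2 + 1.37*c + 2.43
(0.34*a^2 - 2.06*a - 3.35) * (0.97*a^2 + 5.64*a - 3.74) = 0.3298*a^4 - 0.0806*a^3 - 16.1395*a^2 - 11.1896*a + 12.529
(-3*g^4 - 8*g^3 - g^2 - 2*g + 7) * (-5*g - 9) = 15*g^5 + 67*g^4 + 77*g^3 + 19*g^2 - 17*g - 63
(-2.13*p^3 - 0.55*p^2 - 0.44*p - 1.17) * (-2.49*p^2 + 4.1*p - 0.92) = 5.3037*p^5 - 7.3635*p^4 + 0.8002*p^3 + 1.6153*p^2 - 4.3922*p + 1.0764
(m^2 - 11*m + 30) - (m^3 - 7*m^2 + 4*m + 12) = -m^3 + 8*m^2 - 15*m + 18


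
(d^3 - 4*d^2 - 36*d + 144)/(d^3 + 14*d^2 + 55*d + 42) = (d^2 - 10*d + 24)/(d^2 + 8*d + 7)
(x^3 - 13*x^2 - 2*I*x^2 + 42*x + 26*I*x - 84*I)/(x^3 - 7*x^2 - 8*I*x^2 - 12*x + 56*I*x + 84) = (x - 6)/(x - 6*I)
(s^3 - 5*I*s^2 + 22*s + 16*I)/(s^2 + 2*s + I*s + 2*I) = (s^2 - 6*I*s + 16)/(s + 2)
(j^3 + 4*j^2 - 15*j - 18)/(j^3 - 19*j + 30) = (j^2 + 7*j + 6)/(j^2 + 3*j - 10)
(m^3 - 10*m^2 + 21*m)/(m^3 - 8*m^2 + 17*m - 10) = m*(m^2 - 10*m + 21)/(m^3 - 8*m^2 + 17*m - 10)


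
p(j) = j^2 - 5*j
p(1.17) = -4.48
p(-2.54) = 19.15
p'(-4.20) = -13.40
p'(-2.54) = -10.08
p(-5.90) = 64.31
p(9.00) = 36.00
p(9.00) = 36.00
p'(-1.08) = -7.16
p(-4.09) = 37.18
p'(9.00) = 13.00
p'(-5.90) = -16.80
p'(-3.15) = -11.30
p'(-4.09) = -13.18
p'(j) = 2*j - 5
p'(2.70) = 0.40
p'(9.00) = 13.00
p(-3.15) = 25.67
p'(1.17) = -2.66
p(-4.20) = 38.64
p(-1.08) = 6.57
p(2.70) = -6.21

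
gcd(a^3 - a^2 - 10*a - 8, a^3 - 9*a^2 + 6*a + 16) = a + 1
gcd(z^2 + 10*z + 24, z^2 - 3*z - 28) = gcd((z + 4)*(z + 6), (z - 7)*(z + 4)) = z + 4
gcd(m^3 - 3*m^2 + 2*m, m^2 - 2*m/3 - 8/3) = m - 2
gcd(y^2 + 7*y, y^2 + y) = y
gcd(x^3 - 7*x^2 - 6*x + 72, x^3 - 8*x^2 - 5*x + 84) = x^2 - x - 12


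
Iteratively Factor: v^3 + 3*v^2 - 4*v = (v + 4)*(v^2 - v) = v*(v + 4)*(v - 1)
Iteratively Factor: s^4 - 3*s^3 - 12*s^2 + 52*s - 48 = (s - 2)*(s^3 - s^2 - 14*s + 24) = (s - 3)*(s - 2)*(s^2 + 2*s - 8) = (s - 3)*(s - 2)*(s + 4)*(s - 2)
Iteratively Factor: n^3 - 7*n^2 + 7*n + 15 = (n - 5)*(n^2 - 2*n - 3) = (n - 5)*(n - 3)*(n + 1)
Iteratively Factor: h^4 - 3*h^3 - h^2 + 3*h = (h - 3)*(h^3 - h) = h*(h - 3)*(h^2 - 1) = h*(h - 3)*(h + 1)*(h - 1)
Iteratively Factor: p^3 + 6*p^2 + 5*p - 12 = (p + 3)*(p^2 + 3*p - 4) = (p + 3)*(p + 4)*(p - 1)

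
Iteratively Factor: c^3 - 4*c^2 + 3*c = (c)*(c^2 - 4*c + 3) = c*(c - 3)*(c - 1)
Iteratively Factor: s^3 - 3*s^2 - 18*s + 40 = (s + 4)*(s^2 - 7*s + 10) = (s - 2)*(s + 4)*(s - 5)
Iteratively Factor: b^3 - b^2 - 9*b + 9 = (b - 3)*(b^2 + 2*b - 3) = (b - 3)*(b + 3)*(b - 1)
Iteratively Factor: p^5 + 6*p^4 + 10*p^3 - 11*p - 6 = (p + 1)*(p^4 + 5*p^3 + 5*p^2 - 5*p - 6) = (p - 1)*(p + 1)*(p^3 + 6*p^2 + 11*p + 6) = (p - 1)*(p + 1)^2*(p^2 + 5*p + 6) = (p - 1)*(p + 1)^2*(p + 2)*(p + 3)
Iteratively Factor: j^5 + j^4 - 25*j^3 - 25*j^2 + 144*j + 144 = (j + 3)*(j^4 - 2*j^3 - 19*j^2 + 32*j + 48) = (j + 3)*(j + 4)*(j^3 - 6*j^2 + 5*j + 12) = (j - 3)*(j + 3)*(j + 4)*(j^2 - 3*j - 4) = (j - 4)*(j - 3)*(j + 3)*(j + 4)*(j + 1)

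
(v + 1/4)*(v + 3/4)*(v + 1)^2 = v^4 + 3*v^3 + 51*v^2/16 + 11*v/8 + 3/16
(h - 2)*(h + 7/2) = h^2 + 3*h/2 - 7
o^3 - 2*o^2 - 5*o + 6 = (o - 3)*(o - 1)*(o + 2)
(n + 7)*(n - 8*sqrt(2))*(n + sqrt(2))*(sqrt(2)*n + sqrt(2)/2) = sqrt(2)*n^4 - 14*n^3 + 15*sqrt(2)*n^3/2 - 105*n^2 - 25*sqrt(2)*n^2/2 - 120*sqrt(2)*n - 49*n - 56*sqrt(2)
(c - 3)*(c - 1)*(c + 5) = c^3 + c^2 - 17*c + 15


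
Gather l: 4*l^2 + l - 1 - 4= 4*l^2 + l - 5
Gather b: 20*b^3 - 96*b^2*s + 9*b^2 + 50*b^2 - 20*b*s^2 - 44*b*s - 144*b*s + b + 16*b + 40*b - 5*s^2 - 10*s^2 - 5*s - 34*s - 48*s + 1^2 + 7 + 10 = 20*b^3 + b^2*(59 - 96*s) + b*(-20*s^2 - 188*s + 57) - 15*s^2 - 87*s + 18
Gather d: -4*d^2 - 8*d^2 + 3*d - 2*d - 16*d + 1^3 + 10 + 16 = -12*d^2 - 15*d + 27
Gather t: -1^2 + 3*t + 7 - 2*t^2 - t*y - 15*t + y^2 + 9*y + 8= -2*t^2 + t*(-y - 12) + y^2 + 9*y + 14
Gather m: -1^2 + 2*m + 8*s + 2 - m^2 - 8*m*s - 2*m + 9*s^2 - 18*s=-m^2 - 8*m*s + 9*s^2 - 10*s + 1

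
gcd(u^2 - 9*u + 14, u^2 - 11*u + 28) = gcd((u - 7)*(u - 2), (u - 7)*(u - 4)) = u - 7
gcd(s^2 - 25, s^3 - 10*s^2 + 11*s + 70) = s - 5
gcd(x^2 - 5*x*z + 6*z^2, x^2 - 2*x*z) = x - 2*z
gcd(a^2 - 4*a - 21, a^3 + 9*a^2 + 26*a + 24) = a + 3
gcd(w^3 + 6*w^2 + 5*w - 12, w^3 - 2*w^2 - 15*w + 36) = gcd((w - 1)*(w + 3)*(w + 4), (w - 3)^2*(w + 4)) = w + 4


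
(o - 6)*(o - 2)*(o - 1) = o^3 - 9*o^2 + 20*o - 12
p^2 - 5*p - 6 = (p - 6)*(p + 1)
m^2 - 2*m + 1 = (m - 1)^2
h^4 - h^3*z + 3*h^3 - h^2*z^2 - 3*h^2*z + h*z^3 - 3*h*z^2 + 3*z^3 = (h + 3)*(h - z)^2*(h + z)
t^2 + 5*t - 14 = (t - 2)*(t + 7)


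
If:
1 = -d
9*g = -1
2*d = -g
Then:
No Solution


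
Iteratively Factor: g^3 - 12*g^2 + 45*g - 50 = (g - 5)*(g^2 - 7*g + 10) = (g - 5)*(g - 2)*(g - 5)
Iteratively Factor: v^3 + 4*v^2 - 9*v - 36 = (v + 4)*(v^2 - 9) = (v - 3)*(v + 4)*(v + 3)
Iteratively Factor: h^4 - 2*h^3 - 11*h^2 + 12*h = (h)*(h^3 - 2*h^2 - 11*h + 12) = h*(h + 3)*(h^2 - 5*h + 4) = h*(h - 4)*(h + 3)*(h - 1)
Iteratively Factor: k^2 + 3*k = (k)*(k + 3)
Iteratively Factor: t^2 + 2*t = (t)*(t + 2)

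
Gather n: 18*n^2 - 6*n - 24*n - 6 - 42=18*n^2 - 30*n - 48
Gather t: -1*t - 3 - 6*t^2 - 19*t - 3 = -6*t^2 - 20*t - 6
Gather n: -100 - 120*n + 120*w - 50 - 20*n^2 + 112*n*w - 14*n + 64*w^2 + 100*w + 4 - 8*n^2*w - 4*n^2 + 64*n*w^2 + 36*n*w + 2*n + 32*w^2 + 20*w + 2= n^2*(-8*w - 24) + n*(64*w^2 + 148*w - 132) + 96*w^2 + 240*w - 144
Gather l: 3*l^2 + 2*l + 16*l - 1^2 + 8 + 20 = 3*l^2 + 18*l + 27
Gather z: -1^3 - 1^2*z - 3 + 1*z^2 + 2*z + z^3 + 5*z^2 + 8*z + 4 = z^3 + 6*z^2 + 9*z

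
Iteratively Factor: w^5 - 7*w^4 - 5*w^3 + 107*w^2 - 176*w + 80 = (w - 5)*(w^4 - 2*w^3 - 15*w^2 + 32*w - 16) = (w - 5)*(w + 4)*(w^3 - 6*w^2 + 9*w - 4) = (w - 5)*(w - 1)*(w + 4)*(w^2 - 5*w + 4) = (w - 5)*(w - 1)^2*(w + 4)*(w - 4)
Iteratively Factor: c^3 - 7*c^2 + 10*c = (c)*(c^2 - 7*c + 10) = c*(c - 5)*(c - 2)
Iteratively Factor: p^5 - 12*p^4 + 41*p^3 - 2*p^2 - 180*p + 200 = (p - 5)*(p^4 - 7*p^3 + 6*p^2 + 28*p - 40) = (p - 5)*(p - 2)*(p^3 - 5*p^2 - 4*p + 20) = (p - 5)*(p - 2)*(p + 2)*(p^2 - 7*p + 10) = (p - 5)^2*(p - 2)*(p + 2)*(p - 2)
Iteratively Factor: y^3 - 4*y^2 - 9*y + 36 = (y + 3)*(y^2 - 7*y + 12) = (y - 3)*(y + 3)*(y - 4)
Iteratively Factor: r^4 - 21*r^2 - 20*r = (r + 1)*(r^3 - r^2 - 20*r) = (r + 1)*(r + 4)*(r^2 - 5*r) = r*(r + 1)*(r + 4)*(r - 5)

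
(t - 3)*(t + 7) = t^2 + 4*t - 21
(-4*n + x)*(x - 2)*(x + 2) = -4*n*x^2 + 16*n + x^3 - 4*x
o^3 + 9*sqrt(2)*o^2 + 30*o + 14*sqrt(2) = (o + sqrt(2))^2*(o + 7*sqrt(2))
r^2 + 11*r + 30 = (r + 5)*(r + 6)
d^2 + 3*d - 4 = (d - 1)*(d + 4)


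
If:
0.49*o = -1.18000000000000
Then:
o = -2.41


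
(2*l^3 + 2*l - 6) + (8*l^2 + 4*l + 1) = 2*l^3 + 8*l^2 + 6*l - 5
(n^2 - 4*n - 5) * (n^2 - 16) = n^4 - 4*n^3 - 21*n^2 + 64*n + 80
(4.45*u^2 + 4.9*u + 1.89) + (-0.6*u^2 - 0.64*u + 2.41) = 3.85*u^2 + 4.26*u + 4.3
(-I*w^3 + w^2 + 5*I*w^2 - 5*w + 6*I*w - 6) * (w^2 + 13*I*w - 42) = -I*w^5 + 14*w^4 + 5*I*w^4 - 70*w^3 + 61*I*w^3 - 126*w^2 - 275*I*w^2 + 210*w - 330*I*w + 252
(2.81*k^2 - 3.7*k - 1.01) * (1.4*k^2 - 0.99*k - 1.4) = 3.934*k^4 - 7.9619*k^3 - 1.685*k^2 + 6.1799*k + 1.414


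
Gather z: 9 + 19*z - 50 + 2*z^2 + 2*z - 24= 2*z^2 + 21*z - 65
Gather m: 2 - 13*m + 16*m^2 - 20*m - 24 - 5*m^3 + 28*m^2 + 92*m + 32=-5*m^3 + 44*m^2 + 59*m + 10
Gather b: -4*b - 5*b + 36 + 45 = 81 - 9*b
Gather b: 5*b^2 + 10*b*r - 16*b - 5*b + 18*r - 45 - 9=5*b^2 + b*(10*r - 21) + 18*r - 54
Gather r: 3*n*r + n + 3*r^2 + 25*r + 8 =n + 3*r^2 + r*(3*n + 25) + 8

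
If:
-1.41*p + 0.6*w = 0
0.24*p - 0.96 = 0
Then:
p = 4.00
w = 9.40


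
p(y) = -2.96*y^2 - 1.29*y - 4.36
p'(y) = -5.92*y - 1.29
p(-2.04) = -14.05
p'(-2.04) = 10.79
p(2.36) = -23.89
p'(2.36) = -15.26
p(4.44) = -68.44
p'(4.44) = -27.57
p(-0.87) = -5.48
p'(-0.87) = 3.86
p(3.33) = -41.48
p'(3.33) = -21.00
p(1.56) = -13.58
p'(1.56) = -10.53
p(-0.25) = -4.22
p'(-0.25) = 0.19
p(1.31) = -11.13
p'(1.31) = -9.05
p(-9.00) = -232.51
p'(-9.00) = 51.99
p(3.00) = -34.87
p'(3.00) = -19.05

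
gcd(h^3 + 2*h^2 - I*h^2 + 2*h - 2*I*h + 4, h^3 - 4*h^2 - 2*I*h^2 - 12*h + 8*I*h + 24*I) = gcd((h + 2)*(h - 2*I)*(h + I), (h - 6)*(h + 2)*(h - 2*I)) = h^2 + h*(2 - 2*I) - 4*I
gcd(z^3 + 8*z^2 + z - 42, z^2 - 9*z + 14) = z - 2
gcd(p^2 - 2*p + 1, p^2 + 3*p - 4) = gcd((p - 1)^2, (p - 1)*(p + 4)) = p - 1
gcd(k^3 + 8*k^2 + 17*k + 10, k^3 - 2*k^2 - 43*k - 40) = k^2 + 6*k + 5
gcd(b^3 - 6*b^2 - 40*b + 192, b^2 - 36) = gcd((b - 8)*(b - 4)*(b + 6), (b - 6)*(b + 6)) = b + 6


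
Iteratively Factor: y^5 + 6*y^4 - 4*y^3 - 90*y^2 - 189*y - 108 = (y + 3)*(y^4 + 3*y^3 - 13*y^2 - 51*y - 36) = (y + 3)^2*(y^3 - 13*y - 12) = (y + 3)^3*(y^2 - 3*y - 4) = (y + 1)*(y + 3)^3*(y - 4)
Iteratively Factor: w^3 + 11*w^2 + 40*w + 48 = (w + 4)*(w^2 + 7*w + 12) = (w + 4)^2*(w + 3)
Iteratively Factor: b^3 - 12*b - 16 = (b - 4)*(b^2 + 4*b + 4) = (b - 4)*(b + 2)*(b + 2)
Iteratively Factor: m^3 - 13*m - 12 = (m - 4)*(m^2 + 4*m + 3) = (m - 4)*(m + 3)*(m + 1)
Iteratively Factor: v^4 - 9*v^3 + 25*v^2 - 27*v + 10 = (v - 2)*(v^3 - 7*v^2 + 11*v - 5) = (v - 2)*(v - 1)*(v^2 - 6*v + 5) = (v - 2)*(v - 1)^2*(v - 5)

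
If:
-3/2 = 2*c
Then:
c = -3/4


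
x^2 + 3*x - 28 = (x - 4)*(x + 7)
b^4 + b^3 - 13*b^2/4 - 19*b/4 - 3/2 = (b - 2)*(b + 1/2)*(b + 1)*(b + 3/2)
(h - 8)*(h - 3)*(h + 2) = h^3 - 9*h^2 + 2*h + 48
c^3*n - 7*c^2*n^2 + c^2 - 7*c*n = c*(c - 7*n)*(c*n + 1)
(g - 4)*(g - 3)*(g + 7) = g^3 - 37*g + 84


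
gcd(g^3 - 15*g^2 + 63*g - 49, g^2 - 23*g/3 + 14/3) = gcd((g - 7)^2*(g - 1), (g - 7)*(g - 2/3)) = g - 7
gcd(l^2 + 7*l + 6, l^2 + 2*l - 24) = l + 6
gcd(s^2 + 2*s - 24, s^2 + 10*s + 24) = s + 6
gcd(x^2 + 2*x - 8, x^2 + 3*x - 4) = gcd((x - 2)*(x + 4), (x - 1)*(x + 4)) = x + 4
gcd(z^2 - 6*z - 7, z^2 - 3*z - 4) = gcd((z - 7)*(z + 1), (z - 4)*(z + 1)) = z + 1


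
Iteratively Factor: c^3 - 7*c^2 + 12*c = (c - 4)*(c^2 - 3*c) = c*(c - 4)*(c - 3)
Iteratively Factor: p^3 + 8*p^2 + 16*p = (p + 4)*(p^2 + 4*p) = p*(p + 4)*(p + 4)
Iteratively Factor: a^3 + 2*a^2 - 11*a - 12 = (a - 3)*(a^2 + 5*a + 4) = (a - 3)*(a + 1)*(a + 4)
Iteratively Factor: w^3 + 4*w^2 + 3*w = (w + 1)*(w^2 + 3*w) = (w + 1)*(w + 3)*(w)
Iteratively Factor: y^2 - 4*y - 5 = (y - 5)*(y + 1)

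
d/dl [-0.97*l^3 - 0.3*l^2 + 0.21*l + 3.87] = -2.91*l^2 - 0.6*l + 0.21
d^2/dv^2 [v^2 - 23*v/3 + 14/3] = 2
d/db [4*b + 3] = 4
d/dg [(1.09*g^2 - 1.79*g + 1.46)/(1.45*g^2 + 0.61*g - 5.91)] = (3.2604*g^2 - 17.1178*g + 9.6883)/(2.1025*g^4 + 1.769*g^3 - 16.7669*g^2 - 7.2102*g + 34.9281)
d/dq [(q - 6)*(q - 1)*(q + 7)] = 3*q^2 - 43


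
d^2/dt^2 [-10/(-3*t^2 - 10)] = 60*(9*t^2 - 10)/(3*t^2 + 10)^3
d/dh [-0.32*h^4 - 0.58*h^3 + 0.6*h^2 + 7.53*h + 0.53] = -1.28*h^3 - 1.74*h^2 + 1.2*h + 7.53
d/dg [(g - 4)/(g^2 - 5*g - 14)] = (g^2 - 5*g - (g - 4)*(2*g - 5) - 14)/(-g^2 + 5*g + 14)^2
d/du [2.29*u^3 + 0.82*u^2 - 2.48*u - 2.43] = 6.87*u^2 + 1.64*u - 2.48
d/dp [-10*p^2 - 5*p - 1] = -20*p - 5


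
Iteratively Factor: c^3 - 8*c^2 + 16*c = (c - 4)*(c^2 - 4*c) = c*(c - 4)*(c - 4)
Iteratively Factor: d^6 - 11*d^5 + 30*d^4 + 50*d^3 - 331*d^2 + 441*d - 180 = (d - 3)*(d^5 - 8*d^4 + 6*d^3 + 68*d^2 - 127*d + 60) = (d - 3)*(d - 1)*(d^4 - 7*d^3 - d^2 + 67*d - 60) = (d - 5)*(d - 3)*(d - 1)*(d^3 - 2*d^2 - 11*d + 12) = (d - 5)*(d - 4)*(d - 3)*(d - 1)*(d^2 + 2*d - 3) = (d - 5)*(d - 4)*(d - 3)*(d - 1)*(d + 3)*(d - 1)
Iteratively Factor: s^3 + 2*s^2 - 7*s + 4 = (s - 1)*(s^2 + 3*s - 4) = (s - 1)*(s + 4)*(s - 1)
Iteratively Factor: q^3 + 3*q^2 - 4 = (q + 2)*(q^2 + q - 2) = (q - 1)*(q + 2)*(q + 2)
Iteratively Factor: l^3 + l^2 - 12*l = (l + 4)*(l^2 - 3*l) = (l - 3)*(l + 4)*(l)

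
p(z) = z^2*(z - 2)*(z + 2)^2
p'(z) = z^2*(z - 2)*(2*z + 4) + z^2*(z + 2)^2 + 2*z*(z - 2)*(z + 2)^2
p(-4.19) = -521.20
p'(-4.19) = 808.97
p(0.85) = -6.75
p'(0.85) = -14.75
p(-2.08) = -0.11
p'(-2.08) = 2.96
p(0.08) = -0.05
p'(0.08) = -1.35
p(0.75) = -5.32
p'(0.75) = -13.79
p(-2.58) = -10.26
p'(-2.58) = 45.55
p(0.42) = -1.63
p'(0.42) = -8.09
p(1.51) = -13.76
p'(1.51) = 2.02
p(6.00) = 9216.00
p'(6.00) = 7680.00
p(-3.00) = -45.00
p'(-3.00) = 129.00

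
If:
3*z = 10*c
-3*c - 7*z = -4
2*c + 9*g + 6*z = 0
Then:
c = 12/79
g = -88/237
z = 40/79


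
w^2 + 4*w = w*(w + 4)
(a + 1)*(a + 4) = a^2 + 5*a + 4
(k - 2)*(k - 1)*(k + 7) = k^3 + 4*k^2 - 19*k + 14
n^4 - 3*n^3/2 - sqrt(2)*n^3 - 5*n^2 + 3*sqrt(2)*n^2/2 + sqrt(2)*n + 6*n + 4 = (n - 2)*(n + 1/2)*(n - 2*sqrt(2))*(n + sqrt(2))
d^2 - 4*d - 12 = (d - 6)*(d + 2)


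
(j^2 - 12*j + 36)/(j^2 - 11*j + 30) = (j - 6)/(j - 5)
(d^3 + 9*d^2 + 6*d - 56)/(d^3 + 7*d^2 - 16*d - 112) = (d - 2)/(d - 4)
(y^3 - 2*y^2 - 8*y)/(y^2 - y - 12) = y*(y + 2)/(y + 3)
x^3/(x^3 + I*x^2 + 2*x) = x^2/(x^2 + I*x + 2)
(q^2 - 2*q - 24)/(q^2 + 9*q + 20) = (q - 6)/(q + 5)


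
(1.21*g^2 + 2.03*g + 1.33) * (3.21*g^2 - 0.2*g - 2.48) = 3.8841*g^4 + 6.2743*g^3 + 0.8625*g^2 - 5.3004*g - 3.2984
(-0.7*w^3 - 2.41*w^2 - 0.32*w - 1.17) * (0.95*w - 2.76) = -0.665*w^4 - 0.3575*w^3 + 6.3476*w^2 - 0.2283*w + 3.2292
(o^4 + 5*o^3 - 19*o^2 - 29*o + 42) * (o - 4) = o^5 + o^4 - 39*o^3 + 47*o^2 + 158*o - 168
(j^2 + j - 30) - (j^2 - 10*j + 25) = 11*j - 55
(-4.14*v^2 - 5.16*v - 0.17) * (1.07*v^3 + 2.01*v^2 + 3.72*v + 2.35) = -4.4298*v^5 - 13.8426*v^4 - 25.9543*v^3 - 29.2659*v^2 - 12.7584*v - 0.3995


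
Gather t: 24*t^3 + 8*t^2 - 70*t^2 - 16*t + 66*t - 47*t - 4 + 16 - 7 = 24*t^3 - 62*t^2 + 3*t + 5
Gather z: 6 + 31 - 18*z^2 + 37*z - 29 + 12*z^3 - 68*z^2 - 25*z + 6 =12*z^3 - 86*z^2 + 12*z + 14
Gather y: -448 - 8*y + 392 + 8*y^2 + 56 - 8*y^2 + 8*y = 0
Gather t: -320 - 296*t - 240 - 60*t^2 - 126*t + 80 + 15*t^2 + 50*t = -45*t^2 - 372*t - 480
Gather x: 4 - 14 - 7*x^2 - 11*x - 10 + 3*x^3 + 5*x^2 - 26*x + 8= 3*x^3 - 2*x^2 - 37*x - 12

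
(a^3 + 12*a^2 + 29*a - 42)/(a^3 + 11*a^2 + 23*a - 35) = (a + 6)/(a + 5)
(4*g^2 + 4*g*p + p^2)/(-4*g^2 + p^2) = (2*g + p)/(-2*g + p)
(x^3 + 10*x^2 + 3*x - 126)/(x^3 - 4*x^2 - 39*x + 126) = (x + 7)/(x - 7)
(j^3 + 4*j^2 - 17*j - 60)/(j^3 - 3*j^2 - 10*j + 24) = (j + 5)/(j - 2)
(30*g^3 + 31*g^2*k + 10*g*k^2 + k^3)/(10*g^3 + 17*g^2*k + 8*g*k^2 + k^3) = (3*g + k)/(g + k)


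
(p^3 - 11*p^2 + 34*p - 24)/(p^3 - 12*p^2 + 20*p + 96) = (p^2 - 5*p + 4)/(p^2 - 6*p - 16)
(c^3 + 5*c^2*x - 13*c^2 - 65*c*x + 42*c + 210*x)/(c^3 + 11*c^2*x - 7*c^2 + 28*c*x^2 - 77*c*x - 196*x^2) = (c^2 + 5*c*x - 6*c - 30*x)/(c^2 + 11*c*x + 28*x^2)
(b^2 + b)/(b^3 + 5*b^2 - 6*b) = (b + 1)/(b^2 + 5*b - 6)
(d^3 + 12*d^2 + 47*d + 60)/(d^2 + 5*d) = d + 7 + 12/d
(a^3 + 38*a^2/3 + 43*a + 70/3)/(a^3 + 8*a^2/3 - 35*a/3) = (3*a^2 + 23*a + 14)/(a*(3*a - 7))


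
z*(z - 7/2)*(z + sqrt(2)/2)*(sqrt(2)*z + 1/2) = sqrt(2)*z^4 - 7*sqrt(2)*z^3/2 + 3*z^3/2 - 21*z^2/4 + sqrt(2)*z^2/4 - 7*sqrt(2)*z/8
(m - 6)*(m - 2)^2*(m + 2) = m^4 - 8*m^3 + 8*m^2 + 32*m - 48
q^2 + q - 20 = (q - 4)*(q + 5)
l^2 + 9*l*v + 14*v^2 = (l + 2*v)*(l + 7*v)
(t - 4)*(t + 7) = t^2 + 3*t - 28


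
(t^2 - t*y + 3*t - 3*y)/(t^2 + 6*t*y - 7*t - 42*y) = (t^2 - t*y + 3*t - 3*y)/(t^2 + 6*t*y - 7*t - 42*y)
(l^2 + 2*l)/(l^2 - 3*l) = (l + 2)/(l - 3)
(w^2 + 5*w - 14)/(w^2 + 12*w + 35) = (w - 2)/(w + 5)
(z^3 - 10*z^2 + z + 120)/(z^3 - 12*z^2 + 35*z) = (z^2 - 5*z - 24)/(z*(z - 7))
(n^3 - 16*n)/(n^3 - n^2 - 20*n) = (n - 4)/(n - 5)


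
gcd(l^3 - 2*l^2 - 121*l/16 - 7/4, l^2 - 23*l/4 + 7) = l - 4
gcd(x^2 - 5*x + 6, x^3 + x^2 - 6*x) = x - 2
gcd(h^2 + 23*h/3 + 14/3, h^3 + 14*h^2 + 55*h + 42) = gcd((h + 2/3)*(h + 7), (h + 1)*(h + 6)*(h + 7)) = h + 7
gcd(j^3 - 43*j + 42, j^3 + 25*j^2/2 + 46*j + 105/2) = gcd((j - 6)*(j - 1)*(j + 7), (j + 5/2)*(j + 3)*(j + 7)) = j + 7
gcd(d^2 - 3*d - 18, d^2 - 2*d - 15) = d + 3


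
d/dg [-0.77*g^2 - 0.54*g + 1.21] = -1.54*g - 0.54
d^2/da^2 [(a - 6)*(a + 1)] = 2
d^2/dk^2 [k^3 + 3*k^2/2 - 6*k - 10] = 6*k + 3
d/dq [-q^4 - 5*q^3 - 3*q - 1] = -4*q^3 - 15*q^2 - 3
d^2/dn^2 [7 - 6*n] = 0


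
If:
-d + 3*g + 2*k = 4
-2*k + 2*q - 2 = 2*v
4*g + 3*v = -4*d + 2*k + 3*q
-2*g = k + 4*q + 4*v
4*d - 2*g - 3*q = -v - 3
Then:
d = 113/274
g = 295/274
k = 81/137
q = 62/137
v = -156/137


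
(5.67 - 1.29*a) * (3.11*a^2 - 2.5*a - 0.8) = -4.0119*a^3 + 20.8587*a^2 - 13.143*a - 4.536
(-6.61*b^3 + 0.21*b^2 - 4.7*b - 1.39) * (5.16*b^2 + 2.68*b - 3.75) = -34.1076*b^5 - 16.6312*b^4 + 1.0983*b^3 - 20.5559*b^2 + 13.8998*b + 5.2125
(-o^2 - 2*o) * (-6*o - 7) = 6*o^3 + 19*o^2 + 14*o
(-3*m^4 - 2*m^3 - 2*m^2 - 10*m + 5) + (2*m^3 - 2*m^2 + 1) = -3*m^4 - 4*m^2 - 10*m + 6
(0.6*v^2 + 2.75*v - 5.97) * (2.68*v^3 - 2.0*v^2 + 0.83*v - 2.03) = 1.608*v^5 + 6.17*v^4 - 21.0016*v^3 + 13.0045*v^2 - 10.5376*v + 12.1191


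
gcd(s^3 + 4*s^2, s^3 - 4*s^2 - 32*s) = s^2 + 4*s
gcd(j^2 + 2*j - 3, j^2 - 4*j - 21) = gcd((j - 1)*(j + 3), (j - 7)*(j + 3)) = j + 3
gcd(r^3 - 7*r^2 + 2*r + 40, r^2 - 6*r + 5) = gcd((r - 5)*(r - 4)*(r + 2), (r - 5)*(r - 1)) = r - 5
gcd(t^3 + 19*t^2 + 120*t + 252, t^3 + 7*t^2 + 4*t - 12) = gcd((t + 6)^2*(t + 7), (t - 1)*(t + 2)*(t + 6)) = t + 6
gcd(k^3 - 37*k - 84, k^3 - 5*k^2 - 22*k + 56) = k^2 - 3*k - 28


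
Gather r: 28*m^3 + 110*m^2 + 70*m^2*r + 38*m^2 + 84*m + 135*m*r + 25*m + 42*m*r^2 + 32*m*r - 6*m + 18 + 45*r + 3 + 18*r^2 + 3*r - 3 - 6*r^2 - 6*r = 28*m^3 + 148*m^2 + 103*m + r^2*(42*m + 12) + r*(70*m^2 + 167*m + 42) + 18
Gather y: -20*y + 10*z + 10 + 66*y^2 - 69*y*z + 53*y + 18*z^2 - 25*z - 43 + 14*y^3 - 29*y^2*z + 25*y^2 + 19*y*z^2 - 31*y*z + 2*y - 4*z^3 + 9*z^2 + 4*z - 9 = 14*y^3 + y^2*(91 - 29*z) + y*(19*z^2 - 100*z + 35) - 4*z^3 + 27*z^2 - 11*z - 42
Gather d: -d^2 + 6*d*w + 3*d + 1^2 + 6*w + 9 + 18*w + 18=-d^2 + d*(6*w + 3) + 24*w + 28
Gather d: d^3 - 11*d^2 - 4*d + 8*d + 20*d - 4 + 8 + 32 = d^3 - 11*d^2 + 24*d + 36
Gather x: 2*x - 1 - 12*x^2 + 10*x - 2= -12*x^2 + 12*x - 3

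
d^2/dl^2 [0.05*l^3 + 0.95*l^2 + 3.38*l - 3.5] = 0.3*l + 1.9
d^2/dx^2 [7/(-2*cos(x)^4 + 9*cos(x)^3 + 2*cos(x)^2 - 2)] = 7*(-(1 - cos(4*x))*(27*cos(x) - 4*cos(2*x))^2 + (2*cos(x)^4 - 9*cos(x)^3 - 2*cos(x)^2 + 2)*(-32*(1 - cos(2*x))^2 + 27*cos(x) - 64*cos(2*x) + 81*cos(3*x) + 48))/(4*(2*cos(x)^4 - 9*cos(x)^3 - 2*cos(x)^2 + 2)^3)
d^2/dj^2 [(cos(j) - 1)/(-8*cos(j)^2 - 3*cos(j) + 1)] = (144*(1 - cos(2*j))^2*cos(j) - 70*(1 - cos(2*j))^2 - 52*cos(j) - 107*cos(2*j) + 90*cos(3*j) - 32*cos(5*j) + 201)/(3*cos(j) + 4*cos(2*j) + 3)^3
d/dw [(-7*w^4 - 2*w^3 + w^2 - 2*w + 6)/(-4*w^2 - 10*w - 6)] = (28*w^5 + 109*w^4 + 104*w^3 + 9*w^2 + 18*w + 36)/(2*(4*w^4 + 20*w^3 + 37*w^2 + 30*w + 9))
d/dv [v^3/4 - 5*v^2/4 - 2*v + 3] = 3*v^2/4 - 5*v/2 - 2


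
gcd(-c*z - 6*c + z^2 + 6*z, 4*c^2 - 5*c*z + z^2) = -c + z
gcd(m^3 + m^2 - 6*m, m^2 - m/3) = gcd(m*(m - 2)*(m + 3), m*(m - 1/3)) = m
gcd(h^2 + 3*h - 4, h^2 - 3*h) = 1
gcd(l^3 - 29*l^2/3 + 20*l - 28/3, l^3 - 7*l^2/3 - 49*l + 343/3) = l - 7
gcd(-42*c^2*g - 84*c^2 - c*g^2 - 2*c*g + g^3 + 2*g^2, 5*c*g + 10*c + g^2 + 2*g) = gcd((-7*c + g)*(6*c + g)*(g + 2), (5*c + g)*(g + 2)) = g + 2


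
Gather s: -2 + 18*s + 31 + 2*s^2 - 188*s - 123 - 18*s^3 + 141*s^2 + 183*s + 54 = -18*s^3 + 143*s^2 + 13*s - 40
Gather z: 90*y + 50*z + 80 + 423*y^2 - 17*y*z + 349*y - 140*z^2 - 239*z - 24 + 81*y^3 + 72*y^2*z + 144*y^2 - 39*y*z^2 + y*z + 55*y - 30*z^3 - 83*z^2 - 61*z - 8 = 81*y^3 + 567*y^2 + 494*y - 30*z^3 + z^2*(-39*y - 223) + z*(72*y^2 - 16*y - 250) + 48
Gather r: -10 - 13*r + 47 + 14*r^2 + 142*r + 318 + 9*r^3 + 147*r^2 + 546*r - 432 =9*r^3 + 161*r^2 + 675*r - 77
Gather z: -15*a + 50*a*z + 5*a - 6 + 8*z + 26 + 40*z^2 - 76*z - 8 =-10*a + 40*z^2 + z*(50*a - 68) + 12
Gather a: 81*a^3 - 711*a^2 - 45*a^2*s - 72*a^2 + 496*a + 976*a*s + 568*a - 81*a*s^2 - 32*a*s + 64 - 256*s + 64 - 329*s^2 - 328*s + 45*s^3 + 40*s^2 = 81*a^3 + a^2*(-45*s - 783) + a*(-81*s^2 + 944*s + 1064) + 45*s^3 - 289*s^2 - 584*s + 128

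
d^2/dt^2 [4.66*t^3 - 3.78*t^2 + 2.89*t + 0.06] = 27.96*t - 7.56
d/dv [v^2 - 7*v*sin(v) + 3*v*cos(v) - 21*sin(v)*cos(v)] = -3*v*sin(v) - 7*v*cos(v) + 2*v - 7*sin(v) + 3*cos(v) - 21*cos(2*v)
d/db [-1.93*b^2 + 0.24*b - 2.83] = 0.24 - 3.86*b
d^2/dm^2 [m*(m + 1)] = 2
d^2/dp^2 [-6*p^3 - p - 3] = -36*p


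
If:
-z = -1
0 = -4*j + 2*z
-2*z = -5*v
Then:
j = 1/2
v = 2/5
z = 1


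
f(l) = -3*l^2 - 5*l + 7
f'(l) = -6*l - 5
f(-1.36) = 8.25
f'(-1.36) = 3.16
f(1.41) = -6.01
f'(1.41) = -13.46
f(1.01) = -1.11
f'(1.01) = -11.06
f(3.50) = -47.25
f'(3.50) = -26.00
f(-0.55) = 8.84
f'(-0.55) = -1.70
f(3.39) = -44.43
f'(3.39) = -25.34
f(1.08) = -1.90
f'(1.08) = -11.48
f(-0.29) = 8.20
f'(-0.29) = -3.26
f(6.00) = -131.00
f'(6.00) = -41.00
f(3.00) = -35.00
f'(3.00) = -23.00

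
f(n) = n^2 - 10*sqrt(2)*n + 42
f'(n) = 2*n - 10*sqrt(2)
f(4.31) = -0.38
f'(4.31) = -5.52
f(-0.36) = 47.22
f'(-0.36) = -14.86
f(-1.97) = 73.74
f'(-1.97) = -18.08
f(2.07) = 17.01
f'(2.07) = -10.00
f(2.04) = 17.31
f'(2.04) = -10.06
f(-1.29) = 61.91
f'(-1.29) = -16.72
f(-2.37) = 81.13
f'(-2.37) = -18.88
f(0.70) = 32.59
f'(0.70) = -12.74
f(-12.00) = 355.71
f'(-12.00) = -38.14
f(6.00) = -6.85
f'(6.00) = -2.14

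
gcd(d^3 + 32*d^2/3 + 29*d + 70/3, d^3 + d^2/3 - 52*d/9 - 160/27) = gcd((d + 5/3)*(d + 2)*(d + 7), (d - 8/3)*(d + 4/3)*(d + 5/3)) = d + 5/3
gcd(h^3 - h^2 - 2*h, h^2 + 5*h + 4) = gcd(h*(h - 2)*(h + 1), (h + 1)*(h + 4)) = h + 1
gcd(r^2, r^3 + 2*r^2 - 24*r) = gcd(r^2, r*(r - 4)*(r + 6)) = r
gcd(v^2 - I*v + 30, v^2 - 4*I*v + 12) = v - 6*I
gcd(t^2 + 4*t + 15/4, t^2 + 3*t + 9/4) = t + 3/2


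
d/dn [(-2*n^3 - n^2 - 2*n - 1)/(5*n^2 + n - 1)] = (-10*n^4 - 4*n^3 + 15*n^2 + 12*n + 3)/(25*n^4 + 10*n^3 - 9*n^2 - 2*n + 1)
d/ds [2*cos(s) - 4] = -2*sin(s)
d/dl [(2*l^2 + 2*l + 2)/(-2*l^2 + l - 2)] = 6*(l^2 - 1)/(4*l^4 - 4*l^3 + 9*l^2 - 4*l + 4)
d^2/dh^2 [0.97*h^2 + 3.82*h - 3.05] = 1.94000000000000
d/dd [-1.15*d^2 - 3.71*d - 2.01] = -2.3*d - 3.71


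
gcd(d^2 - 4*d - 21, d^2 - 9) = d + 3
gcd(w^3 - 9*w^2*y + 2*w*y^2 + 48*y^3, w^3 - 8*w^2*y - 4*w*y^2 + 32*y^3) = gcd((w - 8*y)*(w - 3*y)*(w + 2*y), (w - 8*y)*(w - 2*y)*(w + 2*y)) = -w^2 + 6*w*y + 16*y^2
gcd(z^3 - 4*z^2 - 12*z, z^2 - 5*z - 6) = z - 6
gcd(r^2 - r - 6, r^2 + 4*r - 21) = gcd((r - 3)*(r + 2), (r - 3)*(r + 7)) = r - 3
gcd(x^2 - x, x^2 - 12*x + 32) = 1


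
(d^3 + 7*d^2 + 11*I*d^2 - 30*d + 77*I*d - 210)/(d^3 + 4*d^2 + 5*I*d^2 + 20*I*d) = (d^2 + d*(7 + 6*I) + 42*I)/(d*(d + 4))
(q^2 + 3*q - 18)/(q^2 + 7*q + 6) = (q - 3)/(q + 1)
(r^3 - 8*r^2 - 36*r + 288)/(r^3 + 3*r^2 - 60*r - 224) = (r^2 - 36)/(r^2 + 11*r + 28)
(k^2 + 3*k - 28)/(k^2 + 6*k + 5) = (k^2 + 3*k - 28)/(k^2 + 6*k + 5)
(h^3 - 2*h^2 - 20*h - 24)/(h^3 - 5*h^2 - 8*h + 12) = (h + 2)/(h - 1)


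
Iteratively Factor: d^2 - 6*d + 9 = (d - 3)*(d - 3)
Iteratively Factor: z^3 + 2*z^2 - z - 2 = (z + 1)*(z^2 + z - 2) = (z + 1)*(z + 2)*(z - 1)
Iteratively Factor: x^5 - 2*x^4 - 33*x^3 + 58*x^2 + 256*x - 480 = (x - 3)*(x^4 + x^3 - 30*x^2 - 32*x + 160) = (x - 3)*(x + 4)*(x^3 - 3*x^2 - 18*x + 40) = (x - 5)*(x - 3)*(x + 4)*(x^2 + 2*x - 8) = (x - 5)*(x - 3)*(x + 4)^2*(x - 2)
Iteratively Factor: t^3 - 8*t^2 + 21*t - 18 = (t - 3)*(t^2 - 5*t + 6) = (t - 3)^2*(t - 2)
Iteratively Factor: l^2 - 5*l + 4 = (l - 4)*(l - 1)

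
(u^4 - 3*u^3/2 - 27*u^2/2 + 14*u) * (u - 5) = u^5 - 13*u^4/2 - 6*u^3 + 163*u^2/2 - 70*u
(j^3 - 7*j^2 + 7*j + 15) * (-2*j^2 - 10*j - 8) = -2*j^5 + 4*j^4 + 48*j^3 - 44*j^2 - 206*j - 120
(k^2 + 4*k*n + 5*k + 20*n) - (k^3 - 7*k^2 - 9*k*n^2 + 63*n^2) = -k^3 + 8*k^2 + 9*k*n^2 + 4*k*n + 5*k - 63*n^2 + 20*n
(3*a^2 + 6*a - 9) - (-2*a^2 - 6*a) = 5*a^2 + 12*a - 9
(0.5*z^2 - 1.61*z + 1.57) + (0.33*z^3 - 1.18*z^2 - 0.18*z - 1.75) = 0.33*z^3 - 0.68*z^2 - 1.79*z - 0.18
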